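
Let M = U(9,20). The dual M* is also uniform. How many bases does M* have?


The dual of U(r,n) is U(n-r, n) = U(11,20).
Bases of U(11,20) are all (11)-element subsets.
|B(M*)| = (20 choose 11) = 167960.

167960


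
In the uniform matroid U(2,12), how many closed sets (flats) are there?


Flats of U(2,12): every subset of size < 2 is a flat, plus E itself.
Count = C(12,0) + C(12,1) + 1
     = 1 + 12 + 1
     = 14.

14


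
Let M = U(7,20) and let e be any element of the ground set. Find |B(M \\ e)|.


Deleting e from U(7,20) gives U(7,19) since n > r.
Bases of U(7,19) = C(19,7) = 19! / (7! * 12!) = 50388.

50388


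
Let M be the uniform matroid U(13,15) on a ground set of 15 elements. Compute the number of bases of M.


Bases of U(13,15) are all 13-element subsets of the 15-element ground set.
Number of bases = C(15,13).
C(15,13) = 15! / (13! * 2!) = 105.

105


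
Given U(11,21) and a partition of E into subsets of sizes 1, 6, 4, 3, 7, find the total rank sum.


r(Ai) = min(|Ai|, 11) for each part.
Sum = min(1,11) + min(6,11) + min(4,11) + min(3,11) + min(7,11)
    = 1 + 6 + 4 + 3 + 7
    = 21.

21


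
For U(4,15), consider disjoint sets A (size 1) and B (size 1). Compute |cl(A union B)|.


|A union B| = 1 + 1 = 2 (disjoint).
In U(4,15), cl(S) = S if |S| < 4, else cl(S) = E.
Since 2 < 4, cl(A union B) = A union B.
|cl(A union B)| = 2.

2


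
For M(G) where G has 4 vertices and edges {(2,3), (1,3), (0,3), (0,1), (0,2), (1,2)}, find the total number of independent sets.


An independent set in a graphic matroid is an acyclic edge subset.
G has 4 vertices and 6 edges.
Enumerate all 2^6 = 64 subsets, checking for acyclicity.
Total independent sets = 38.

38


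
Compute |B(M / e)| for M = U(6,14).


Contracting e from U(6,14) gives U(5,13).
Bases of U(5,13) = C(13,5) = 13! / (5! * 8!) = 1287.

1287


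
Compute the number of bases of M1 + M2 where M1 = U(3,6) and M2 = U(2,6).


Bases of a direct sum M1 + M2: |B| = |B(M1)| * |B(M2)|.
|B(U(3,6))| = C(6,3) = 20.
|B(U(2,6))| = C(6,2) = 15.
Total bases = 20 * 15 = 300.

300


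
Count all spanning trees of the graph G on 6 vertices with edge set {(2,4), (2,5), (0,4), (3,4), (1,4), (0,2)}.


By Kirchhoff's matrix tree theorem, the number of spanning trees equals
the determinant of any cofactor of the Laplacian matrix L.
G has 6 vertices and 6 edges.
Computing the (5 x 5) cofactor determinant gives 3.

3


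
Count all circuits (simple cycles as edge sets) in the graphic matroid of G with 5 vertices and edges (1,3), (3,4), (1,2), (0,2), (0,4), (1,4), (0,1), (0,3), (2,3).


A circuit in a graphic matroid = edge set of a simple cycle.
G has 5 vertices and 9 edges.
Enumerating all minimal edge subsets forming cycles...
Total circuits found: 22.

22


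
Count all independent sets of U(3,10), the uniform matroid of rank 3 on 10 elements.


Independent sets of U(3,10) are all subsets of size <= 3.
Count = (10 choose 0) + (10 choose 1) + (10 choose 2) + (10 choose 3)
     = 1 + 10 + 45 + 120
     = 176.

176


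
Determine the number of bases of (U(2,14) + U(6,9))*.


(M1+M2)* = M1* + M2*.
M1* = U(12,14), bases: C(14,12) = 91.
M2* = U(3,9), bases: C(9,3) = 84.
|B(M*)| = 91 * 84 = 7644.

7644


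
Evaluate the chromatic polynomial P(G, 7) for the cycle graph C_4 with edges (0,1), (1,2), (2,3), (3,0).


P(C_4, k) = (k-1)^4 + (-1)^4*(k-1).
P(7) = (6)^4 + 6
= 1296 + 6 = 1302.

1302


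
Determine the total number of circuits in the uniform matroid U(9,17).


In U(9,17), circuits are the (10)-element subsets.
Any set of 10 elements is dependent, and removing any one element gives
an independent set of size 9, so it is a minimal dependent set.
Number of circuits = (17 choose 10) = 19448.

19448


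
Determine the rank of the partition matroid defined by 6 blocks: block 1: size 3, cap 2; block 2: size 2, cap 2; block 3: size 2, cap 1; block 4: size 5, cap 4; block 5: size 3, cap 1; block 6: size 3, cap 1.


Rank of a partition matroid = sum of min(|Si|, ci) for each block.
= min(3,2) + min(2,2) + min(2,1) + min(5,4) + min(3,1) + min(3,1)
= 2 + 2 + 1 + 4 + 1 + 1
= 11.

11


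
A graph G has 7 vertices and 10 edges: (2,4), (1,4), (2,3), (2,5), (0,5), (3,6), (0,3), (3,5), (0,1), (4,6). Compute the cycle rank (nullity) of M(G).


Cycle rank (nullity) = |E| - r(M) = |E| - (|V| - c).
|E| = 10, |V| = 7, c = 1.
Nullity = 10 - (7 - 1) = 10 - 6 = 4.

4


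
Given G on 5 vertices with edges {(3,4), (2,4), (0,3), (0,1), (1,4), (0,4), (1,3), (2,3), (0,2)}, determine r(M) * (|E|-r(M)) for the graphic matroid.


r(M) = |V| - c = 5 - 1 = 4.
nullity = |E| - r(M) = 9 - 4 = 5.
Product = 4 * 5 = 20.

20


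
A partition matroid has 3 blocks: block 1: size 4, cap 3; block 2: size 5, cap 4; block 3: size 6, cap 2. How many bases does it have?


A basis picks exactly ci elements from block i.
Number of bases = product of C(|Si|, ci).
= C(4,3) * C(5,4) * C(6,2)
= 4 * 5 * 15
= 300.

300


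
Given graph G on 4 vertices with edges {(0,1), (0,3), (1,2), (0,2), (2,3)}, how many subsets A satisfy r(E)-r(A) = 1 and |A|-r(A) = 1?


R(x,y) = sum over A in 2^E of x^(r(E)-r(A)) * y^(|A|-r(A)).
G has 4 vertices, 5 edges. r(E) = 3.
Enumerate all 2^5 = 32 subsets.
Count subsets with r(E)-r(A)=1 and |A|-r(A)=1: 2.

2


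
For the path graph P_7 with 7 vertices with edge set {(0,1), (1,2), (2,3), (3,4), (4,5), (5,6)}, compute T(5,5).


A path on 7 vertices is a tree with 6 edges.
T(x,y) = x^(6) for any tree.
T(5,5) = 5^6 = 15625.

15625


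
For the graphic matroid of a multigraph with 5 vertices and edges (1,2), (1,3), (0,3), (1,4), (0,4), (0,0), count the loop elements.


In a graphic matroid, a loop is a self-loop edge (u,u) with rank 0.
Examining all 6 edges for self-loops...
Self-loops found: (0,0)
Number of loops = 1.

1


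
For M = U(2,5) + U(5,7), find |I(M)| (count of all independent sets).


For a direct sum, |I(M1+M2)| = |I(M1)| * |I(M2)|.
|I(U(2,5))| = sum C(5,k) for k=0..2 = 16.
|I(U(5,7))| = sum C(7,k) for k=0..5 = 120.
Total = 16 * 120 = 1920.

1920


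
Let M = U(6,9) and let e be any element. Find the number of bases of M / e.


Contracting e from U(6,9) gives U(5,8).
Bases of U(5,8) = (8 choose 5) = 56.

56


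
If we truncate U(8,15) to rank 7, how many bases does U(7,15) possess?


Truncating U(8,15) to rank 7 gives U(7,15).
Bases of U(7,15) are all 7-element subsets of 15 elements.
Number of bases = (15 choose 7) = 6435.

6435


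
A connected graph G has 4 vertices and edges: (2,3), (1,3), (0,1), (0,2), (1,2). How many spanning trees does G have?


By Kirchhoff's matrix tree theorem, the number of spanning trees equals
the determinant of any cofactor of the Laplacian matrix L.
G has 4 vertices and 5 edges.
Computing the (3 x 3) cofactor determinant gives 8.

8


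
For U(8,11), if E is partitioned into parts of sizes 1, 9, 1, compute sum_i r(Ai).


r(Ai) = min(|Ai|, 8) for each part.
Sum = min(1,8) + min(9,8) + min(1,8)
    = 1 + 8 + 1
    = 10.

10


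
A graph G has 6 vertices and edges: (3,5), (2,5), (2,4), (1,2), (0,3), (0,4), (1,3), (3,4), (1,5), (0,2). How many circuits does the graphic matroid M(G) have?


A circuit in a graphic matroid = edge set of a simple cycle.
G has 6 vertices and 10 edges.
Enumerating all minimal edge subsets forming cycles...
Total circuits found: 22.

22


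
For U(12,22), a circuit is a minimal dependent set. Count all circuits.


In U(12,22), circuits are the (13)-element subsets.
Any set of 13 elements is dependent, and removing any one element gives
an independent set of size 12, so it is a minimal dependent set.
Number of circuits = C(22,13) = 497420.

497420


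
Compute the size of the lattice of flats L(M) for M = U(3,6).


Flats of U(3,6): every subset of size < 3 is a flat, plus E itself.
Count = (6 choose 0) + (6 choose 1) + (6 choose 2) + 1
     = 1 + 6 + 15 + 1
     = 23.

23


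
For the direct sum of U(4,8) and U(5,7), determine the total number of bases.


Bases of a direct sum M1 + M2: |B| = |B(M1)| * |B(M2)|.
|B(U(4,8))| = C(8,4) = 70.
|B(U(5,7))| = C(7,5) = 21.
Total bases = 70 * 21 = 1470.

1470


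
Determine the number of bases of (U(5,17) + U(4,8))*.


(M1+M2)* = M1* + M2*.
M1* = U(12,17), bases: C(17,12) = 6188.
M2* = U(4,8), bases: C(8,4) = 70.
|B(M*)| = 6188 * 70 = 433160.

433160


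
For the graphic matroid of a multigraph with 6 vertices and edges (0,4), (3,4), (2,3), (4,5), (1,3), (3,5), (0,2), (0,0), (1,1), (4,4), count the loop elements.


In a graphic matroid, a loop is a self-loop edge (u,u) with rank 0.
Examining all 10 edges for self-loops...
Self-loops found: (0,0), (1,1), (4,4)
Number of loops = 3.

3


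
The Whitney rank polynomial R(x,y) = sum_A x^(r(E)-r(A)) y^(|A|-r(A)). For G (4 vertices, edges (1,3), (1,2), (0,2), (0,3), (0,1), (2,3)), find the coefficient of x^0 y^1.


R(x,y) = sum over A in 2^E of x^(r(E)-r(A)) * y^(|A|-r(A)).
G has 4 vertices, 6 edges. r(E) = 3.
Enumerate all 2^6 = 64 subsets.
Count subsets with r(E)-r(A)=0 and |A|-r(A)=1: 15.

15


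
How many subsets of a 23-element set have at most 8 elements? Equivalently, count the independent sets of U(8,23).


Independent sets of U(8,23) are all subsets of size <= 8.
Count = (23 choose 0) + (23 choose 1) + (23 choose 2) + (23 choose 3) + (23 choose 4) + (23 choose 5) + (23 choose 6) + (23 choose 7) + (23 choose 8)
     = 1 + 23 + 253 + 1771 + 8855 + 33649 + 100947 + 245157 + 490314
     = 880970.

880970


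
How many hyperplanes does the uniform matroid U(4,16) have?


Hyperplanes of U(4,16) are flats of rank 3.
In a uniform matroid, these are exactly the (3)-element subsets.
Count = (16 choose 3) = 560.

560


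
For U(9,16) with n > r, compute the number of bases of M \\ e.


Deleting e from U(9,16) gives U(9,15) since n > r.
Bases of U(9,15) = C(15,9) = 5005.

5005


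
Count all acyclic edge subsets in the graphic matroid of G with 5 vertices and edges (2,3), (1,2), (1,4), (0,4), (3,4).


An independent set in a graphic matroid is an acyclic edge subset.
G has 5 vertices and 5 edges.
Enumerate all 2^5 = 32 subsets, checking for acyclicity.
Total independent sets = 30.

30


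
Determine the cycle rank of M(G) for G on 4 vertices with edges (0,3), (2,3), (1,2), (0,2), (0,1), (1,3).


Cycle rank (nullity) = |E| - r(M) = |E| - (|V| - c).
|E| = 6, |V| = 4, c = 1.
Nullity = 6 - (4 - 1) = 6 - 3 = 3.

3


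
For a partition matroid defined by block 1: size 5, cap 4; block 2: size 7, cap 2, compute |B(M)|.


A basis picks exactly ci elements from block i.
Number of bases = product of C(|Si|, ci).
= C(5,4) * C(7,2)
= 5 * 21
= 105.

105


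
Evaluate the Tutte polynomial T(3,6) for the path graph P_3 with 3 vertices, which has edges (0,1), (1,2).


A path on 3 vertices is a tree with 2 edges.
T(x,y) = x^(2) for any tree.
T(3,6) = 3^2 = 9.

9


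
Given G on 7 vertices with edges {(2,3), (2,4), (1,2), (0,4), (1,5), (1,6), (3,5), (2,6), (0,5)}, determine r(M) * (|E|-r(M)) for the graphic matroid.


r(M) = |V| - c = 7 - 1 = 6.
nullity = |E| - r(M) = 9 - 6 = 3.
Product = 6 * 3 = 18.

18


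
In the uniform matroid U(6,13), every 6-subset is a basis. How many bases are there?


Bases of U(6,13) are all 6-element subsets of the 13-element ground set.
Number of bases = C(13,6).
C(13,6) = 13! / (6! * 7!) = 1716.

1716


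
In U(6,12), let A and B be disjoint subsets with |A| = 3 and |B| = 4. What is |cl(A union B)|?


|A union B| = 3 + 4 = 7 (disjoint).
In U(6,12), cl(S) = S if |S| < 6, else cl(S) = E.
Since 7 >= 6, cl(A union B) = E.
|cl(A union B)| = 12.

12


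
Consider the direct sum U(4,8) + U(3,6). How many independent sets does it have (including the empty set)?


For a direct sum, |I(M1+M2)| = |I(M1)| * |I(M2)|.
|I(U(4,8))| = sum C(8,k) for k=0..4 = 163.
|I(U(3,6))| = sum C(6,k) for k=0..3 = 42.
Total = 163 * 42 = 6846.

6846


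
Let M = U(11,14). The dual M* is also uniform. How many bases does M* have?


The dual of U(r,n) is U(n-r, n) = U(3,14).
Bases of U(3,14) are all (3)-element subsets.
|B(M*)| = C(14,3) = (14 * 13 * 12) / (1 * 2 * 3) = 364.

364


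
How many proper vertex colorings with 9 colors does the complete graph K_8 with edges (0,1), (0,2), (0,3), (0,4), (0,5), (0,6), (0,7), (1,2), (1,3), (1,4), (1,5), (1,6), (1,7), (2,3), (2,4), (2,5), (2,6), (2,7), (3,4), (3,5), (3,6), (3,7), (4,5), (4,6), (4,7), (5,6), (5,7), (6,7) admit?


P(K_8, k) = k(k-1)(k-2)...(k-7).
P(9) = (9) * (8) * (7) * (6) * (5) * (4) * (3) * (2) = 362880.

362880


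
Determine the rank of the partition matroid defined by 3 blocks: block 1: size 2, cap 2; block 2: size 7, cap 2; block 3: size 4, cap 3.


Rank of a partition matroid = sum of min(|Si|, ci) for each block.
= min(2,2) + min(7,2) + min(4,3)
= 2 + 2 + 3
= 7.

7


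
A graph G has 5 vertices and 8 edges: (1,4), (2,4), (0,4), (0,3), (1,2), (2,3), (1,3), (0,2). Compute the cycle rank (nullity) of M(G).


Cycle rank (nullity) = |E| - r(M) = |E| - (|V| - c).
|E| = 8, |V| = 5, c = 1.
Nullity = 8 - (5 - 1) = 8 - 4 = 4.

4


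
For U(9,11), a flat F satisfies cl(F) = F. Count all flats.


Flats of U(9,11): every subset of size < 9 is a flat, plus E itself.
Count = C(11,0) + C(11,1) + C(11,2) + C(11,3) + C(11,4) + C(11,5) + C(11,6) + C(11,7) + C(11,8) + 1
     = 1 + 11 + 55 + 165 + 330 + 462 + 462 + 330 + 165 + 1
     = 1982.

1982


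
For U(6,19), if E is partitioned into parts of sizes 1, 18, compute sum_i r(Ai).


r(Ai) = min(|Ai|, 6) for each part.
Sum = min(1,6) + min(18,6)
    = 1 + 6
    = 7.

7


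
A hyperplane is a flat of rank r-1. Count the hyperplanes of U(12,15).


Hyperplanes of U(12,15) are flats of rank 11.
In a uniform matroid, these are exactly the (11)-element subsets.
Count = C(15,11) = 15! / (11! * 4!) = 1365.

1365


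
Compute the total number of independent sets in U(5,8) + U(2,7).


For a direct sum, |I(M1+M2)| = |I(M1)| * |I(M2)|.
|I(U(5,8))| = sum C(8,k) for k=0..5 = 219.
|I(U(2,7))| = sum C(7,k) for k=0..2 = 29.
Total = 219 * 29 = 6351.

6351


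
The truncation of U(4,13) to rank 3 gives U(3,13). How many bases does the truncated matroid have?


Truncating U(4,13) to rank 3 gives U(3,13).
Bases of U(3,13) are all 3-element subsets of 13 elements.
Number of bases = (13 choose 3) = 286.

286


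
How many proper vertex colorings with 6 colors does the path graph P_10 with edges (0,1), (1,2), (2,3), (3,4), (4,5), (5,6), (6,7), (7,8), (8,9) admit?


P(P_10, k) = k * (k-1)^(9).
P(6) = 6 * 5^9 = 6 * 1953125 = 11718750.

11718750


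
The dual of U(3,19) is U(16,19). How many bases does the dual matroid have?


The dual of U(r,n) is U(n-r, n) = U(16,19).
Bases of U(16,19) are all (16)-element subsets.
|B(M*)| = C(19,16) = 969.

969


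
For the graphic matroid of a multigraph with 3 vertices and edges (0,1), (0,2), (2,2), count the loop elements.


In a graphic matroid, a loop is a self-loop edge (u,u) with rank 0.
Examining all 3 edges for self-loops...
Self-loops found: (2,2)
Number of loops = 1.

1


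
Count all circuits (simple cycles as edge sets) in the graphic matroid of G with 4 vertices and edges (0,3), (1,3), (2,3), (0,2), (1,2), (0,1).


A circuit in a graphic matroid = edge set of a simple cycle.
G has 4 vertices and 6 edges.
Enumerating all minimal edge subsets forming cycles...
Total circuits found: 7.

7


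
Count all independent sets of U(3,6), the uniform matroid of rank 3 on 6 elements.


Independent sets of U(3,6) are all subsets of size <= 3.
Count = (6 choose 0) + (6 choose 1) + (6 choose 2) + (6 choose 3)
     = 1 + 6 + 15 + 20
     = 42.

42


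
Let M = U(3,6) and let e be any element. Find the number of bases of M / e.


Contracting e from U(3,6) gives U(2,5).
Bases of U(2,5) = C(5,2) = 5! / (2! * 3!) = 10.

10


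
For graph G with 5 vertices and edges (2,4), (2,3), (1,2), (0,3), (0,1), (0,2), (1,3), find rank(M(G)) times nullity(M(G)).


r(M) = |V| - c = 5 - 1 = 4.
nullity = |E| - r(M) = 7 - 4 = 3.
Product = 4 * 3 = 12.

12


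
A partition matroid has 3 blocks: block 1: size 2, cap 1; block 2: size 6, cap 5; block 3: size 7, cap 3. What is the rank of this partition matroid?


Rank of a partition matroid = sum of min(|Si|, ci) for each block.
= min(2,1) + min(6,5) + min(7,3)
= 1 + 5 + 3
= 9.

9


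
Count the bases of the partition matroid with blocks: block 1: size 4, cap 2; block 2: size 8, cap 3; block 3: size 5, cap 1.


A basis picks exactly ci elements from block i.
Number of bases = product of C(|Si|, ci).
= C(4,2) * C(8,3) * C(5,1)
= 6 * 56 * 5
= 1680.

1680


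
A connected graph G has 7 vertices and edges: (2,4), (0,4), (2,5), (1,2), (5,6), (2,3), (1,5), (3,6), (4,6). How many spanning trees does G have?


By Kirchhoff's matrix tree theorem, the number of spanning trees equals
the determinant of any cofactor of the Laplacian matrix L.
G has 7 vertices and 9 edges.
Computing the (6 x 6) cofactor determinant gives 32.

32


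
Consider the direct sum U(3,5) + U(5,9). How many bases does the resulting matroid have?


Bases of a direct sum M1 + M2: |B| = |B(M1)| * |B(M2)|.
|B(U(3,5))| = C(5,3) = 10.
|B(U(5,9))| = C(9,5) = 126.
Total bases = 10 * 126 = 1260.

1260


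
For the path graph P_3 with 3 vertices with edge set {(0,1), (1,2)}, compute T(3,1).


A path on 3 vertices is a tree with 2 edges.
T(x,y) = x^(2) for any tree.
T(3,1) = 3^2 = 9.

9


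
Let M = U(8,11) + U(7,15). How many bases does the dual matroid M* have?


(M1+M2)* = M1* + M2*.
M1* = U(3,11), bases: C(11,3) = 165.
M2* = U(8,15), bases: C(15,8) = 6435.
|B(M*)| = 165 * 6435 = 1061775.

1061775


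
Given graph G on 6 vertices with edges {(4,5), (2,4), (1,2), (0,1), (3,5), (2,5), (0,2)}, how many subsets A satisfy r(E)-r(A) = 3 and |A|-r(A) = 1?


R(x,y) = sum over A in 2^E of x^(r(E)-r(A)) * y^(|A|-r(A)).
G has 6 vertices, 7 edges. r(E) = 5.
Enumerate all 2^7 = 128 subsets.
Count subsets with r(E)-r(A)=3 and |A|-r(A)=1: 2.

2


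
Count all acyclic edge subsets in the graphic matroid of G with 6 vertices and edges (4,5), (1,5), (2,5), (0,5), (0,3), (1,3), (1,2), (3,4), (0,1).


An independent set in a graphic matroid is an acyclic edge subset.
G has 6 vertices and 9 edges.
Enumerate all 2^9 = 512 subsets, checking for acyclicity.
Total independent sets = 292.

292


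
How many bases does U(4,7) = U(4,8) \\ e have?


Deleting e from U(4,8) gives U(4,7) since n > r.
Bases of U(4,7) = (7 choose 4) = 35.

35


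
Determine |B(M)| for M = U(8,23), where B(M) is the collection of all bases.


Bases of U(8,23) are all 8-element subsets of the 23-element ground set.
Number of bases = C(23,8).
C(23,8) = 23! / (8! * 15!) = 490314.

490314


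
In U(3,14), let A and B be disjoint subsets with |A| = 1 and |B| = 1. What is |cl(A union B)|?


|A union B| = 1 + 1 = 2 (disjoint).
In U(3,14), cl(S) = S if |S| < 3, else cl(S) = E.
Since 2 < 3, cl(A union B) = A union B.
|cl(A union B)| = 2.

2


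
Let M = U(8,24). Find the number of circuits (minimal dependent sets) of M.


In U(8,24), circuits are the (9)-element subsets.
Any set of 9 elements is dependent, and removing any one element gives
an independent set of size 8, so it is a minimal dependent set.
Number of circuits = (24 choose 9) = 1307504.

1307504


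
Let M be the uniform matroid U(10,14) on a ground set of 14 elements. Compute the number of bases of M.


Bases of U(10,14) are all 10-element subsets of the 14-element ground set.
Number of bases = C(14,10).
C(14,10) = 1001.

1001


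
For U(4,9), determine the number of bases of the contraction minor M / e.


Contracting e from U(4,9) gives U(3,8).
Bases of U(3,8) = C(8,3) = (8 * 7 * 6) / (1 * 2 * 3) = 56.

56


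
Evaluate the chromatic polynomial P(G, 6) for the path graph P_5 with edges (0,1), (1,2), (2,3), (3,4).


P(P_5, k) = k * (k-1)^(4).
P(6) = 6 * 5^4 = 6 * 625 = 3750.

3750


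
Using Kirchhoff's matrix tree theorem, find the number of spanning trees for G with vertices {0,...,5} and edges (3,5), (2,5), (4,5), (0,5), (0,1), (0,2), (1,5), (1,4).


By Kirchhoff's matrix tree theorem, the number of spanning trees equals
the determinant of any cofactor of the Laplacian matrix L.
G has 6 vertices and 8 edges.
Computing the (5 x 5) cofactor determinant gives 21.

21


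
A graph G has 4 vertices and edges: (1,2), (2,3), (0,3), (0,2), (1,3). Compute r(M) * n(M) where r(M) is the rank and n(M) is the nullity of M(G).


r(M) = |V| - c = 4 - 1 = 3.
nullity = |E| - r(M) = 5 - 3 = 2.
Product = 3 * 2 = 6.

6


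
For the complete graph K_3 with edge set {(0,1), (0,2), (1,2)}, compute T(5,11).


T(K_3; x,y) = x^2 + x + y.
T(5,11) = 25 + 5 + 11 = 41.

41


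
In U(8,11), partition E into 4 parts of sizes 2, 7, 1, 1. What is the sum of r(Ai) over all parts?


r(Ai) = min(|Ai|, 8) for each part.
Sum = min(2,8) + min(7,8) + min(1,8) + min(1,8)
    = 2 + 7 + 1 + 1
    = 11.

11


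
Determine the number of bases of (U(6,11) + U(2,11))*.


(M1+M2)* = M1* + M2*.
M1* = U(5,11), bases: C(11,5) = 462.
M2* = U(9,11), bases: C(11,9) = 55.
|B(M*)| = 462 * 55 = 25410.

25410


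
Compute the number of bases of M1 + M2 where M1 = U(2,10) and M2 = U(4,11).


Bases of a direct sum M1 + M2: |B| = |B(M1)| * |B(M2)|.
|B(U(2,10))| = C(10,2) = 45.
|B(U(4,11))| = C(11,4) = 330.
Total bases = 45 * 330 = 14850.

14850


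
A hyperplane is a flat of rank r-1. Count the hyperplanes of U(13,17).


Hyperplanes of U(13,17) are flats of rank 12.
In a uniform matroid, these are exactly the (12)-element subsets.
Count = C(17,12) = 17! / (12! * 5!) = 6188.

6188


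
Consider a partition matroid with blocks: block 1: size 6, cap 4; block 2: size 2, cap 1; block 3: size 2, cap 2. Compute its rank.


Rank of a partition matroid = sum of min(|Si|, ci) for each block.
= min(6,4) + min(2,1) + min(2,2)
= 4 + 1 + 2
= 7.

7


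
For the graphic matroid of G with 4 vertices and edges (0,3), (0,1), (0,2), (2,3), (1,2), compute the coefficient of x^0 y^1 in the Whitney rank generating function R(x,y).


R(x,y) = sum over A in 2^E of x^(r(E)-r(A)) * y^(|A|-r(A)).
G has 4 vertices, 5 edges. r(E) = 3.
Enumerate all 2^5 = 32 subsets.
Count subsets with r(E)-r(A)=0 and |A|-r(A)=1: 5.

5


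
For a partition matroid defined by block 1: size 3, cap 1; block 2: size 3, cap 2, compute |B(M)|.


A basis picks exactly ci elements from block i.
Number of bases = product of C(|Si|, ci).
= C(3,1) * C(3,2)
= 3 * 3
= 9.

9


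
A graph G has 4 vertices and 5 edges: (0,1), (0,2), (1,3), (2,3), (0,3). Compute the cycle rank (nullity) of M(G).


Cycle rank (nullity) = |E| - r(M) = |E| - (|V| - c).
|E| = 5, |V| = 4, c = 1.
Nullity = 5 - (4 - 1) = 5 - 3 = 2.

2


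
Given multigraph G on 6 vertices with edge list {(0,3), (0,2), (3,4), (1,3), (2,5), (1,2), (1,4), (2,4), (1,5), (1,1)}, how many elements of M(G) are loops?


In a graphic matroid, a loop is a self-loop edge (u,u) with rank 0.
Examining all 10 edges for self-loops...
Self-loops found: (1,1)
Number of loops = 1.

1


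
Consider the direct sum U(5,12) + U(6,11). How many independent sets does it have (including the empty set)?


For a direct sum, |I(M1+M2)| = |I(M1)| * |I(M2)|.
|I(U(5,12))| = sum C(12,k) for k=0..5 = 1586.
|I(U(6,11))| = sum C(11,k) for k=0..6 = 1486.
Total = 1586 * 1486 = 2356796.

2356796


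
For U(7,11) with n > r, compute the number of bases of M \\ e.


Deleting e from U(7,11) gives U(7,10) since n > r.
Bases of U(7,10) = C(10,7) = 120.

120


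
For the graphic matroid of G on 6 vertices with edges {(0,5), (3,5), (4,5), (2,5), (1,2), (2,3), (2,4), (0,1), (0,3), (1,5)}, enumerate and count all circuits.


A circuit in a graphic matroid = edge set of a simple cycle.
G has 6 vertices and 10 edges.
Enumerating all minimal edge subsets forming cycles...
Total circuits found: 20.

20


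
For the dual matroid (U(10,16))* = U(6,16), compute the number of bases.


The dual of U(r,n) is U(n-r, n) = U(6,16).
Bases of U(6,16) are all (6)-element subsets.
|B(M*)| = C(16,6) = 8008.

8008


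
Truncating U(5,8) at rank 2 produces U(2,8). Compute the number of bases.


Truncating U(5,8) to rank 2 gives U(2,8).
Bases of U(2,8) are all 2-element subsets of 8 elements.
Number of bases = (8 choose 2) = 28.

28


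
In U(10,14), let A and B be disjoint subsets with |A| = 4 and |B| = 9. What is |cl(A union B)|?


|A union B| = 4 + 9 = 13 (disjoint).
In U(10,14), cl(S) = S if |S| < 10, else cl(S) = E.
Since 13 >= 10, cl(A union B) = E.
|cl(A union B)| = 14.

14


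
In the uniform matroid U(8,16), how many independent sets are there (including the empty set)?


Independent sets of U(8,16) are all subsets of size <= 8.
Count = C(16,0) + C(16,1) + C(16,2) + C(16,3) + C(16,4) + C(16,5) + C(16,6) + C(16,7) + C(16,8)
     = 1 + 16 + 120 + 560 + 1820 + 4368 + 8008 + 11440 + 12870
     = 39203.

39203


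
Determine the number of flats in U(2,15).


Flats of U(2,15): every subset of size < 2 is a flat, plus E itself.
Count = C(15,0) + C(15,1) + 1
     = 1 + 15 + 1
     = 17.

17


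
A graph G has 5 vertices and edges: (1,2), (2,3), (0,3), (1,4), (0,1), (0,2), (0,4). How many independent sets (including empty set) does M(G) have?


An independent set in a graphic matroid is an acyclic edge subset.
G has 5 vertices and 7 edges.
Enumerate all 2^7 = 128 subsets, checking for acyclicity.
Total independent sets = 82.

82


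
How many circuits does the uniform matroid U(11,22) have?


In U(11,22), circuits are the (12)-element subsets.
Any set of 12 elements is dependent, and removing any one element gives
an independent set of size 11, so it is a minimal dependent set.
Number of circuits = C(22,12) = 646646.

646646


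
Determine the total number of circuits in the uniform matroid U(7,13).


In U(7,13), circuits are the (8)-element subsets.
Any set of 8 elements is dependent, and removing any one element gives
an independent set of size 7, so it is a minimal dependent set.
Number of circuits = C(13,8) = 1287.

1287


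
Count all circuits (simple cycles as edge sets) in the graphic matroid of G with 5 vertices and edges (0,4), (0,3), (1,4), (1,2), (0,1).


A circuit in a graphic matroid = edge set of a simple cycle.
G has 5 vertices and 5 edges.
Enumerating all minimal edge subsets forming cycles...
Total circuits found: 1.

1


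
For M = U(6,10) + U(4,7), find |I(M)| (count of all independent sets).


For a direct sum, |I(M1+M2)| = |I(M1)| * |I(M2)|.
|I(U(6,10))| = sum C(10,k) for k=0..6 = 848.
|I(U(4,7))| = sum C(7,k) for k=0..4 = 99.
Total = 848 * 99 = 83952.

83952


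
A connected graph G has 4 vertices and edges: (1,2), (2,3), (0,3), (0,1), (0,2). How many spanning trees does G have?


By Kirchhoff's matrix tree theorem, the number of spanning trees equals
the determinant of any cofactor of the Laplacian matrix L.
G has 4 vertices and 5 edges.
Computing the (3 x 3) cofactor determinant gives 8.

8


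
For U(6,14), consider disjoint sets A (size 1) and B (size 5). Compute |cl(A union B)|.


|A union B| = 1 + 5 = 6 (disjoint).
In U(6,14), cl(S) = S if |S| < 6, else cl(S) = E.
Since 6 >= 6, cl(A union B) = E.
|cl(A union B)| = 14.

14


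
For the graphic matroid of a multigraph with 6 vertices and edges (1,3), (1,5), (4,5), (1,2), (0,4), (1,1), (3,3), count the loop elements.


In a graphic matroid, a loop is a self-loop edge (u,u) with rank 0.
Examining all 7 edges for self-loops...
Self-loops found: (1,1), (3,3)
Number of loops = 2.

2


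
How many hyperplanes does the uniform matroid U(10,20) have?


Hyperplanes of U(10,20) are flats of rank 9.
In a uniform matroid, these are exactly the (9)-element subsets.
Count = C(20,9) = 20! / (9! * 11!) = 167960.

167960


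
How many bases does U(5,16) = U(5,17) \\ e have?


Deleting e from U(5,17) gives U(5,16) since n > r.
Bases of U(5,16) = C(16,5) = 16! / (5! * 11!) = 4368.

4368


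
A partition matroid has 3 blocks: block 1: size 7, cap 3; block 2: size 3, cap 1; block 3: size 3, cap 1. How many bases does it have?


A basis picks exactly ci elements from block i.
Number of bases = product of C(|Si|, ci).
= C(7,3) * C(3,1) * C(3,1)
= 35 * 3 * 3
= 315.

315


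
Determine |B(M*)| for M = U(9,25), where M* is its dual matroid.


The dual of U(r,n) is U(n-r, n) = U(16,25).
Bases of U(16,25) are all (16)-element subsets.
|B(M*)| = (25 choose 16) = 2042975.

2042975


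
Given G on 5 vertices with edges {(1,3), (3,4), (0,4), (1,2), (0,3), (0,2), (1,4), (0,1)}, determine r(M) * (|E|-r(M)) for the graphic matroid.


r(M) = |V| - c = 5 - 1 = 4.
nullity = |E| - r(M) = 8 - 4 = 4.
Product = 4 * 4 = 16.

16


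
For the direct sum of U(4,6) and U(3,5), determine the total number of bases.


Bases of a direct sum M1 + M2: |B| = |B(M1)| * |B(M2)|.
|B(U(4,6))| = C(6,4) = 15.
|B(U(3,5))| = C(5,3) = 10.
Total bases = 15 * 10 = 150.

150


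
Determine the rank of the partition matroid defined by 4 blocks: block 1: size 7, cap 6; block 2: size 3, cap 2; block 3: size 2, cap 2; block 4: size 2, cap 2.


Rank of a partition matroid = sum of min(|Si|, ci) for each block.
= min(7,6) + min(3,2) + min(2,2) + min(2,2)
= 6 + 2 + 2 + 2
= 12.

12


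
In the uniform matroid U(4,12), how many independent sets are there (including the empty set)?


Independent sets of U(4,12) are all subsets of size <= 4.
Count = C(12,0) + C(12,1) + C(12,2) + C(12,3) + C(12,4)
     = 1 + 12 + 66 + 220 + 495
     = 794.

794


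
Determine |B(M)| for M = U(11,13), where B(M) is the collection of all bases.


Bases of U(11,13) are all 11-element subsets of the 13-element ground set.
Number of bases = C(13,11).
C(13,11) = 13! / (11! * 2!) = 78.

78


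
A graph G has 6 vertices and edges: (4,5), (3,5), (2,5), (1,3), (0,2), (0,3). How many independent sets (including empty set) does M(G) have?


An independent set in a graphic matroid is an acyclic edge subset.
G has 6 vertices and 6 edges.
Enumerate all 2^6 = 64 subsets, checking for acyclicity.
Total independent sets = 60.

60


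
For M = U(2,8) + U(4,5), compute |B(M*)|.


(M1+M2)* = M1* + M2*.
M1* = U(6,8), bases: C(8,6) = 28.
M2* = U(1,5), bases: C(5,1) = 5.
|B(M*)| = 28 * 5 = 140.

140


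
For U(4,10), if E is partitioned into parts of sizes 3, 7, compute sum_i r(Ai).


r(Ai) = min(|Ai|, 4) for each part.
Sum = min(3,4) + min(7,4)
    = 3 + 4
    = 7.

7


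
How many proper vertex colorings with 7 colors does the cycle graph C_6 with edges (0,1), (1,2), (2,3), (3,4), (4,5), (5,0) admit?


P(C_6, k) = (k-1)^6 + (-1)^6*(k-1).
P(7) = (6)^6 + 6
= 46656 + 6 = 46662.

46662


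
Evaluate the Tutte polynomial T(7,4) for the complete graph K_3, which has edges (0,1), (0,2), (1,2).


T(K_3; x,y) = x^2 + x + y.
T(7,4) = 49 + 7 + 4 = 60.

60


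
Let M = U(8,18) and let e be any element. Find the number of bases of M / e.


Contracting e from U(8,18) gives U(7,17).
Bases of U(7,17) = C(17,7) = 17! / (7! * 10!) = 19448.

19448


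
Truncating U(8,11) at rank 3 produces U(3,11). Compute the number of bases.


Truncating U(8,11) to rank 3 gives U(3,11).
Bases of U(3,11) are all 3-element subsets of 11 elements.
Number of bases = C(11,3) = (11 * 10 * 9) / (1 * 2 * 3) = 165.

165


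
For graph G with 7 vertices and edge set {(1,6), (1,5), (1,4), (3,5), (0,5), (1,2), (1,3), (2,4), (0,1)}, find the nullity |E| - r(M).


Cycle rank (nullity) = |E| - r(M) = |E| - (|V| - c).
|E| = 9, |V| = 7, c = 1.
Nullity = 9 - (7 - 1) = 9 - 6 = 3.

3


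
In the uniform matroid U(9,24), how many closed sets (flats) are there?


Flats of U(9,24): every subset of size < 9 is a flat, plus E itself.
Count = (24 choose 0) + (24 choose 1) + (24 choose 2) + (24 choose 3) + (24 choose 4) + (24 choose 5) + (24 choose 6) + (24 choose 7) + (24 choose 8) + 1
     = 1 + 24 + 276 + 2024 + 10626 + 42504 + 134596 + 346104 + 735471 + 1
     = 1271627.

1271627


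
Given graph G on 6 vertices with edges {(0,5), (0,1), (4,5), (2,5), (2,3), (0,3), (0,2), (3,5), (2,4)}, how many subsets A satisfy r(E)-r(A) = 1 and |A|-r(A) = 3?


R(x,y) = sum over A in 2^E of x^(r(E)-r(A)) * y^(|A|-r(A)).
G has 6 vertices, 9 edges. r(E) = 5.
Enumerate all 2^9 = 512 subsets.
Count subsets with r(E)-r(A)=1 and |A|-r(A)=3: 9.

9


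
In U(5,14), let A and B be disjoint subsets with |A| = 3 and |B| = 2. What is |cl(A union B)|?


|A union B| = 3 + 2 = 5 (disjoint).
In U(5,14), cl(S) = S if |S| < 5, else cl(S) = E.
Since 5 >= 5, cl(A union B) = E.
|cl(A union B)| = 14.

14


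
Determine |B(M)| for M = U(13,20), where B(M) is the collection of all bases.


Bases of U(13,20) are all 13-element subsets of the 20-element ground set.
Number of bases = C(20,13).
(20 choose 13) = 77520.

77520


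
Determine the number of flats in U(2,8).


Flats of U(2,8): every subset of size < 2 is a flat, plus E itself.
Count = C(8,0) + C(8,1) + 1
     = 1 + 8 + 1
     = 10.

10


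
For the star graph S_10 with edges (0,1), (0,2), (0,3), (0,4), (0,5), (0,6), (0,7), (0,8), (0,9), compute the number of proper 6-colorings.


P(tree, k) = k * (k-1)^(9) for any tree on 10 vertices.
P(6) = 6 * 5^9 = 6 * 1953125 = 11718750.

11718750


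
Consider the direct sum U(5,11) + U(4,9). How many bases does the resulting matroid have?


Bases of a direct sum M1 + M2: |B| = |B(M1)| * |B(M2)|.
|B(U(5,11))| = C(11,5) = 462.
|B(U(4,9))| = C(9,4) = 126.
Total bases = 462 * 126 = 58212.

58212


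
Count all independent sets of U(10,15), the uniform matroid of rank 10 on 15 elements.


Independent sets of U(10,15) are all subsets of size <= 10.
Count = (15 choose 0) + (15 choose 1) + (15 choose 2) + (15 choose 3) + (15 choose 4) + (15 choose 5) + (15 choose 6) + (15 choose 7) + (15 choose 8) + (15 choose 9) + (15 choose 10)
     = 1 + 15 + 105 + 455 + 1365 + 3003 + 5005 + 6435 + 6435 + 5005 + 3003
     = 30827.

30827


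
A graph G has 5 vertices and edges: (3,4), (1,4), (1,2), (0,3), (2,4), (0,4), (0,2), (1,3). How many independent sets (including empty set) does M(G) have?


An independent set in a graphic matroid is an acyclic edge subset.
G has 5 vertices and 8 edges.
Enumerate all 2^8 = 256 subsets, checking for acyclicity.
Total independent sets = 134.

134


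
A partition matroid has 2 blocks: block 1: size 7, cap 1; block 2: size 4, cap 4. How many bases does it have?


A basis picks exactly ci elements from block i.
Number of bases = product of C(|Si|, ci).
= C(7,1) * C(4,4)
= 7 * 1
= 7.

7


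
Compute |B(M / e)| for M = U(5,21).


Contracting e from U(5,21) gives U(4,20).
Bases of U(4,20) = C(20,4) = (20 * 19 * 18 * 17) / (1 * 2 * 3 * 4) = 4845.

4845


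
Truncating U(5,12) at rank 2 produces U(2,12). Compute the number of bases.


Truncating U(5,12) to rank 2 gives U(2,12).
Bases of U(2,12) are all 2-element subsets of 12 elements.
Number of bases = C(12,2) = (12 * 11) / (1 * 2) = 66.

66


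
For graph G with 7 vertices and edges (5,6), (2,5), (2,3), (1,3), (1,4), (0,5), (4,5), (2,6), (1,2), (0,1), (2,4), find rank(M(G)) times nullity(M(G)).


r(M) = |V| - c = 7 - 1 = 6.
nullity = |E| - r(M) = 11 - 6 = 5.
Product = 6 * 5 = 30.

30


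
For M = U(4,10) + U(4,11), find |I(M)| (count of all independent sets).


For a direct sum, |I(M1+M2)| = |I(M1)| * |I(M2)|.
|I(U(4,10))| = sum C(10,k) for k=0..4 = 386.
|I(U(4,11))| = sum C(11,k) for k=0..4 = 562.
Total = 386 * 562 = 216932.

216932


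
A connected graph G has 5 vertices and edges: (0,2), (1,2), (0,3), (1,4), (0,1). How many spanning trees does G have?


By Kirchhoff's matrix tree theorem, the number of spanning trees equals
the determinant of any cofactor of the Laplacian matrix L.
G has 5 vertices and 5 edges.
Computing the (4 x 4) cofactor determinant gives 3.

3


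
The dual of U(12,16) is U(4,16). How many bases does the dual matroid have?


The dual of U(r,n) is U(n-r, n) = U(4,16).
Bases of U(4,16) are all (4)-element subsets.
|B(M*)| = C(16,4) = (16 * 15 * 14 * 13) / (1 * 2 * 3 * 4) = 1820.

1820


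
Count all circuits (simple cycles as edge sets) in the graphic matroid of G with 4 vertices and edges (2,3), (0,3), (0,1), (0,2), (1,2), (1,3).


A circuit in a graphic matroid = edge set of a simple cycle.
G has 4 vertices and 6 edges.
Enumerating all minimal edge subsets forming cycles...
Total circuits found: 7.

7


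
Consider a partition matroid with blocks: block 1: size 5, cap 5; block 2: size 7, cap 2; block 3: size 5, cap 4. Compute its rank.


Rank of a partition matroid = sum of min(|Si|, ci) for each block.
= min(5,5) + min(7,2) + min(5,4)
= 5 + 2 + 4
= 11.

11


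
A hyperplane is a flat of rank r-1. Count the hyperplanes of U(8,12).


Hyperplanes of U(8,12) are flats of rank 7.
In a uniform matroid, these are exactly the (7)-element subsets.
Count = (12 choose 7) = 792.

792


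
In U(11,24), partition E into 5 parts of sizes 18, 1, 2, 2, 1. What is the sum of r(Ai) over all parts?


r(Ai) = min(|Ai|, 11) for each part.
Sum = min(18,11) + min(1,11) + min(2,11) + min(2,11) + min(1,11)
    = 11 + 1 + 2 + 2 + 1
    = 17.

17


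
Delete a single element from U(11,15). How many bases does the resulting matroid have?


Deleting e from U(11,15) gives U(11,14) since n > r.
Bases of U(11,14) = C(14,11) = 364.

364


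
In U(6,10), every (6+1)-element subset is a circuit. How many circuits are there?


In U(6,10), circuits are the (7)-element subsets.
Any set of 7 elements is dependent, and removing any one element gives
an independent set of size 6, so it is a minimal dependent set.
Number of circuits = C(10,7) = 10! / (7! * 3!) = 120.

120


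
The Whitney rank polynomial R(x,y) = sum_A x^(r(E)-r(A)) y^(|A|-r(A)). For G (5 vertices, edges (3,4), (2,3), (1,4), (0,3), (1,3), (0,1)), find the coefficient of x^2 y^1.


R(x,y) = sum over A in 2^E of x^(r(E)-r(A)) * y^(|A|-r(A)).
G has 5 vertices, 6 edges. r(E) = 4.
Enumerate all 2^6 = 64 subsets.
Count subsets with r(E)-r(A)=2 and |A|-r(A)=1: 2.

2


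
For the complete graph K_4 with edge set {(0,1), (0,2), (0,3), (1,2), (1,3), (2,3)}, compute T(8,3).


T(K_4; x,y) = x^3 + 3x^2 + 4xy + 2x + y^3 + 3y^2 + 2y.
Substituting x=8, y=3:
= 512 + 192 + 96 + 16 + 27 + 27 + 6
= 876.

876


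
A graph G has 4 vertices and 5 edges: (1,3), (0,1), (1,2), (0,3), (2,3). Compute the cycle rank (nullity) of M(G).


Cycle rank (nullity) = |E| - r(M) = |E| - (|V| - c).
|E| = 5, |V| = 4, c = 1.
Nullity = 5 - (4 - 1) = 5 - 3 = 2.

2


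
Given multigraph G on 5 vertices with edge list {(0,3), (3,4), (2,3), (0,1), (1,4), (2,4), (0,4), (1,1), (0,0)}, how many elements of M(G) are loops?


In a graphic matroid, a loop is a self-loop edge (u,u) with rank 0.
Examining all 9 edges for self-loops...
Self-loops found: (1,1), (0,0)
Number of loops = 2.

2


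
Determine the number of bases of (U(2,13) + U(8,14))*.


(M1+M2)* = M1* + M2*.
M1* = U(11,13), bases: C(13,11) = 78.
M2* = U(6,14), bases: C(14,6) = 3003.
|B(M*)| = 78 * 3003 = 234234.

234234


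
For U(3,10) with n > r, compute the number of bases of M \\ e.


Deleting e from U(3,10) gives U(3,9) since n > r.
Bases of U(3,9) = (9 choose 3) = 84.

84


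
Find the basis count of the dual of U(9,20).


The dual of U(r,n) is U(n-r, n) = U(11,20).
Bases of U(11,20) are all (11)-element subsets.
|B(M*)| = C(20,11) = 167960.

167960


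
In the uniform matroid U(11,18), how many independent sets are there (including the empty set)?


Independent sets of U(11,18) are all subsets of size <= 11.
Count = (18 choose 0) + (18 choose 1) + (18 choose 2) + (18 choose 3) + (18 choose 4) + (18 choose 5) + (18 choose 6) + (18 choose 7) + (18 choose 8) + (18 choose 9) + (18 choose 10) + (18 choose 11)
     = 1 + 18 + 153 + 816 + 3060 + 8568 + 18564 + 31824 + 43758 + 48620 + 43758 + 31824
     = 230964.

230964
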